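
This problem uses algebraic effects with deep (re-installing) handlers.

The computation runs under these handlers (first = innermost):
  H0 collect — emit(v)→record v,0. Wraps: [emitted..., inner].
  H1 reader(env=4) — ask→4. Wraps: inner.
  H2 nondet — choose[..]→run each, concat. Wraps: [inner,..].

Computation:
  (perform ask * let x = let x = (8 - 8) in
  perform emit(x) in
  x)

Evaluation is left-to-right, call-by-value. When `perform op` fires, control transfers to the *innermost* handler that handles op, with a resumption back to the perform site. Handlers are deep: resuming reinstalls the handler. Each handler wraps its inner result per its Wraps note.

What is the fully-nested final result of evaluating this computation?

Answer: [[0, 0]]

Evaluation trace:
ask @ H1 ⇒ 4
emit(0) @ H0 ⇒ out+=0
H0 returns [0, 0]
H1 returns [0, 0]
H2 returns [[0, 0]]
= [[0, 0]]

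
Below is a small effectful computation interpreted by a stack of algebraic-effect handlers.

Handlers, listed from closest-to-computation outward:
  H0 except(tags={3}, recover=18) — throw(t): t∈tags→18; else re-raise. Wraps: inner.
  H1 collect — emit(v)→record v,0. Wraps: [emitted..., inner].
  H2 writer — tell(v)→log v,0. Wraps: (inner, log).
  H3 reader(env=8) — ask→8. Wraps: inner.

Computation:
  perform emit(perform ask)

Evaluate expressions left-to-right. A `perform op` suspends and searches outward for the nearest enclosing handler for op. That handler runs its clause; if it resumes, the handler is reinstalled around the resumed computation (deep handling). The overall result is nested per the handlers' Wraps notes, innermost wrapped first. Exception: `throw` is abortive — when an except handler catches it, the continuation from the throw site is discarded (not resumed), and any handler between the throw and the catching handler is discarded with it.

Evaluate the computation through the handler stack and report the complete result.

Evaluation trace:
ask @ H3 ⇒ 8
emit(8) @ H1 ⇒ out+=8
H0 returns 0
H1 returns [8, 0]
H2 returns ([8, 0], ())
H3 returns ([8, 0], ())
= ([8, 0], ())

Answer: ([8, 0], ())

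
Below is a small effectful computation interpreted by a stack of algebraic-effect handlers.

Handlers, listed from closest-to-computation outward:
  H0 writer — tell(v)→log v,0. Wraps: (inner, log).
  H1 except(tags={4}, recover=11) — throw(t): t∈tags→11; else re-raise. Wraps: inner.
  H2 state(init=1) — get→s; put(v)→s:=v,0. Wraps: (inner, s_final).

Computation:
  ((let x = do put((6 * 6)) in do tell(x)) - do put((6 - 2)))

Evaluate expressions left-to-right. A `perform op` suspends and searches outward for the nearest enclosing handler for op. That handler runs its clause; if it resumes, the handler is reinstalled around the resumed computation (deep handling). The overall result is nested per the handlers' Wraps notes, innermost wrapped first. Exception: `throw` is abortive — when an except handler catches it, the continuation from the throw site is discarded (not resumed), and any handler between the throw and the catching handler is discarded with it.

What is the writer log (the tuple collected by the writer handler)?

Working:
put(36) @ H2 ⇒ s:=36
tell(0) @ H0 ⇒ log+=0
put(4) @ H2 ⇒ s:=4
H0 returns (0, (0))
H1 returns (0, (0))
H2 returns ((0, (0)), 4)
= ((0, (0)), 4)

Answer: (0)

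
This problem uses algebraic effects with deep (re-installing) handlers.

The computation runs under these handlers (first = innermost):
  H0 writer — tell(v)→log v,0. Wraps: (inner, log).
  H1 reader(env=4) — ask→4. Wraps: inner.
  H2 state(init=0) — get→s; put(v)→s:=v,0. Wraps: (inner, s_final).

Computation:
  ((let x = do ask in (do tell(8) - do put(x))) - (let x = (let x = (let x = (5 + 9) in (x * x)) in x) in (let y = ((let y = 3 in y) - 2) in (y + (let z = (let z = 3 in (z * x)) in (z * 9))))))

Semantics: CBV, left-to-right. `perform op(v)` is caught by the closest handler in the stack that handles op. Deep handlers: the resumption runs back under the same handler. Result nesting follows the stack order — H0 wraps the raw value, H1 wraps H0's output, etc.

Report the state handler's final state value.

Step-by-step:
ask @ H1 ⇒ 4
tell(8) @ H0 ⇒ log+=8
put(4) @ H2 ⇒ s:=4
H0 returns (-5293, (8))
H1 returns (-5293, (8))
H2 returns ((-5293, (8)), 4)
= ((-5293, (8)), 4)

Answer: 4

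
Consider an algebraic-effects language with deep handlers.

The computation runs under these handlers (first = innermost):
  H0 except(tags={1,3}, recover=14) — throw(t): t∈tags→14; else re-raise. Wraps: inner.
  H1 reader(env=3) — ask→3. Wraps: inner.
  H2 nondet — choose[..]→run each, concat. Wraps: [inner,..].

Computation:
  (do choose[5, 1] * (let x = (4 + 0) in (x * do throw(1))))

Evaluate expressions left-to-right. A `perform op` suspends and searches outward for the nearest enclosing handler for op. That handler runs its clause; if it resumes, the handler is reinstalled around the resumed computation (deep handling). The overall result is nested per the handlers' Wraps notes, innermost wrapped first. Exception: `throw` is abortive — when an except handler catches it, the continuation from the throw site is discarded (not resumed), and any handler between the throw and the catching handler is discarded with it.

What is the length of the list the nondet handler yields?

Evaluation trace:
choose[5, 1] @ H2
  branch[0] choose=5:
    throw(1) @ H0 caught ⇒ 14
    H1 returns 14
    H2 returns [14]
  branch[1] choose=1:
    throw(1) @ H0 caught ⇒ 14
    H1 returns 14
    H2 returns [14]
= [14, 14]

Answer: 2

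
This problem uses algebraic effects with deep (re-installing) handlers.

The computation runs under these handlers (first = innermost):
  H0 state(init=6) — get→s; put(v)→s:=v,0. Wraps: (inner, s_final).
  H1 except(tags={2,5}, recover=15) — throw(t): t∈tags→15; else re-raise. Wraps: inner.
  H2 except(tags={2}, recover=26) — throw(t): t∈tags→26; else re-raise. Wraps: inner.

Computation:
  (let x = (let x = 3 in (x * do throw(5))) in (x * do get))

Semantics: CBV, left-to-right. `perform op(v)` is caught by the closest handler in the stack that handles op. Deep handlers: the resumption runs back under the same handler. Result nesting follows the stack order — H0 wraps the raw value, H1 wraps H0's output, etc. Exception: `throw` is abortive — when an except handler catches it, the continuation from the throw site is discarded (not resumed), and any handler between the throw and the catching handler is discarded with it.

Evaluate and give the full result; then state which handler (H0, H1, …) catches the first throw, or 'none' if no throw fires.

Answer: 15 ; first throw caught by: H1

Evaluation trace:
throw(5) @ H1 caught ⇒ 15
H2 returns 15
= 15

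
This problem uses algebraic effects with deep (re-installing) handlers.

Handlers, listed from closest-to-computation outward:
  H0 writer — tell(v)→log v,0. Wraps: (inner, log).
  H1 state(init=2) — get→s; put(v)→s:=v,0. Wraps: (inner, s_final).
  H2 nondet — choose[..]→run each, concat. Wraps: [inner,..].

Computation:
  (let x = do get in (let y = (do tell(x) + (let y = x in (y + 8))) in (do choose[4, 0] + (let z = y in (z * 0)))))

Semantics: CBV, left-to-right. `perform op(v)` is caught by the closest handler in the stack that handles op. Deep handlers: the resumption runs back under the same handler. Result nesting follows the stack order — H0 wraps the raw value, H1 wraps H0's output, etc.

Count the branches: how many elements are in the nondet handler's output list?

Answer: 2

Evaluation trace:
get @ H1 ⇒ 2
tell(2) @ H0 ⇒ log+=2
choose[4, 0] @ H2
  branch[0] choose=4:
    H0 returns (4, (2))
    H1 returns ((4, (2)), 2)
    H2 returns [((4, (2)), 2)]
  branch[1] choose=0:
    H0 returns (0, (2))
    H1 returns ((0, (2)), 2)
    H2 returns [((0, (2)), 2)]
= [((4, (2)), 2), ((0, (2)), 2)]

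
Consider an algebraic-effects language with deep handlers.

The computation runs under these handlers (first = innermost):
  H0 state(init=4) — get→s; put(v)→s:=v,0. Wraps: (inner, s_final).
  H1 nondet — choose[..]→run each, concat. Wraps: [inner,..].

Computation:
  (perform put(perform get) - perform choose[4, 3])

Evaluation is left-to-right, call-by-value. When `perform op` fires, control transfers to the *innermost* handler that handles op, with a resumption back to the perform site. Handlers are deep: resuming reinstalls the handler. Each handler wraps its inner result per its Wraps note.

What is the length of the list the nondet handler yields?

Answer: 2

Step-by-step:
get @ H0 ⇒ 4
put(4) @ H0 ⇒ s:=4
choose[4, 3] @ H1
  branch[0] choose=4:
    H0 returns (-4, 4)
    H1 returns [(-4, 4)]
  branch[1] choose=3:
    H0 returns (-3, 4)
    H1 returns [(-3, 4)]
= [(-4, 4), (-3, 4)]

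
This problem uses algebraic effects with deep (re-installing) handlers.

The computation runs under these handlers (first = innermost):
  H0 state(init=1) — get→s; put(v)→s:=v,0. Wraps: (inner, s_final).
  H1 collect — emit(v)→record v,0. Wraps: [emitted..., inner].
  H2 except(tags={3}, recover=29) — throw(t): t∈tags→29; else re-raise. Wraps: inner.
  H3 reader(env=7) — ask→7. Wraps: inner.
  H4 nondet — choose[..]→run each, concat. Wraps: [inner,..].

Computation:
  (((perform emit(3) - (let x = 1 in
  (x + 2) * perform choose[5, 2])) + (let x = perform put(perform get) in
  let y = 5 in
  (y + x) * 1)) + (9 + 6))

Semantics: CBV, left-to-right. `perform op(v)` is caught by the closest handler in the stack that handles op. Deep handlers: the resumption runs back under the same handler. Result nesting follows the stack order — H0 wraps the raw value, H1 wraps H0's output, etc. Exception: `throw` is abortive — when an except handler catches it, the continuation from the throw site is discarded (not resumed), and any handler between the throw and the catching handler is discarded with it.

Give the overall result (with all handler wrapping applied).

Answer: [[3, (5, 1)], [3, (14, 1)]]

Step-by-step:
emit(3) @ H1 ⇒ out+=3
choose[5, 2] @ H4
  branch[0] choose=5:
    get @ H0 ⇒ 1
    put(1) @ H0 ⇒ s:=1
    H0 returns (5, 1)
    H1 returns [3, (5, 1)]
    H2 returns [3, (5, 1)]
    H3 returns [3, (5, 1)]
    H4 returns [[3, (5, 1)]]
  branch[1] choose=2:
    get @ H0 ⇒ 1
    put(1) @ H0 ⇒ s:=1
    H0 returns (14, 1)
    H1 returns [3, (14, 1)]
    H2 returns [3, (14, 1)]
    H3 returns [3, (14, 1)]
    H4 returns [[3, (14, 1)]]
= [[3, (5, 1)], [3, (14, 1)]]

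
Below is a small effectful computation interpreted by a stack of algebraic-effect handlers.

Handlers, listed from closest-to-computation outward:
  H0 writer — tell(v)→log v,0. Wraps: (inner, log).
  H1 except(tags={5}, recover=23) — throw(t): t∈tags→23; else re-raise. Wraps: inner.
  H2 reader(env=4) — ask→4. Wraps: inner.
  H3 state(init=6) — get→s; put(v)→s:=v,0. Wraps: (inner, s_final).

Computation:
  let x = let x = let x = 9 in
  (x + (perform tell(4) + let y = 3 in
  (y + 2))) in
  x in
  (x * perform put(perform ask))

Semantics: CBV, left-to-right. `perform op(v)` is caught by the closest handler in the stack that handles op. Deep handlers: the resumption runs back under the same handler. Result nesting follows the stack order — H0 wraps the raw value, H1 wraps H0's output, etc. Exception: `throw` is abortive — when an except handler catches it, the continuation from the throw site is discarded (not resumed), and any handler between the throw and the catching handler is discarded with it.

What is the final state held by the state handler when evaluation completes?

Answer: 4

Working:
tell(4) @ H0 ⇒ log+=4
ask @ H2 ⇒ 4
put(4) @ H3 ⇒ s:=4
H0 returns (0, (4))
H1 returns (0, (4))
H2 returns (0, (4))
H3 returns ((0, (4)), 4)
= ((0, (4)), 4)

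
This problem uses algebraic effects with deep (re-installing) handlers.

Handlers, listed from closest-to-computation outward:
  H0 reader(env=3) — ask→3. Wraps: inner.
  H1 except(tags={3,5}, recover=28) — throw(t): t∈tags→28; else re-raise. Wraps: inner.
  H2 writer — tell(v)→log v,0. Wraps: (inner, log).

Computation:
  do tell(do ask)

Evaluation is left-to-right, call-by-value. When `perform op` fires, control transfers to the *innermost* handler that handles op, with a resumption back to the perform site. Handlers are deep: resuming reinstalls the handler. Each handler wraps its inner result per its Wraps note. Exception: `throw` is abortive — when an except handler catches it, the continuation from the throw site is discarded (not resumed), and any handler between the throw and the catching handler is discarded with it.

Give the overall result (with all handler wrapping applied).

Working:
ask @ H0 ⇒ 3
tell(3) @ H2 ⇒ log+=3
H0 returns 0
H1 returns 0
H2 returns (0, (3))
= (0, (3))

Answer: (0, (3))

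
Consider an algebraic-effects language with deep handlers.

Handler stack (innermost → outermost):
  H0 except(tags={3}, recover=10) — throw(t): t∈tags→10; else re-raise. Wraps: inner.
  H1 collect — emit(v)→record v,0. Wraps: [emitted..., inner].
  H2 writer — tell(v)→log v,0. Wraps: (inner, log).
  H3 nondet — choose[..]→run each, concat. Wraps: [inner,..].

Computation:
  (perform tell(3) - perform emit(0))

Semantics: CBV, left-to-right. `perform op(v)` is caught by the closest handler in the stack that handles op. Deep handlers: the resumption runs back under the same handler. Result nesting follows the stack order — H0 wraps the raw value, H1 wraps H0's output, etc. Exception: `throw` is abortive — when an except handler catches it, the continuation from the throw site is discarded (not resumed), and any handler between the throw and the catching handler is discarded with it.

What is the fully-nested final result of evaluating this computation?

Step-by-step:
tell(3) @ H2 ⇒ log+=3
emit(0) @ H1 ⇒ out+=0
H0 returns 0
H1 returns [0, 0]
H2 returns ([0, 0], (3))
H3 returns [([0, 0], (3))]
= [([0, 0], (3))]

Answer: [([0, 0], (3))]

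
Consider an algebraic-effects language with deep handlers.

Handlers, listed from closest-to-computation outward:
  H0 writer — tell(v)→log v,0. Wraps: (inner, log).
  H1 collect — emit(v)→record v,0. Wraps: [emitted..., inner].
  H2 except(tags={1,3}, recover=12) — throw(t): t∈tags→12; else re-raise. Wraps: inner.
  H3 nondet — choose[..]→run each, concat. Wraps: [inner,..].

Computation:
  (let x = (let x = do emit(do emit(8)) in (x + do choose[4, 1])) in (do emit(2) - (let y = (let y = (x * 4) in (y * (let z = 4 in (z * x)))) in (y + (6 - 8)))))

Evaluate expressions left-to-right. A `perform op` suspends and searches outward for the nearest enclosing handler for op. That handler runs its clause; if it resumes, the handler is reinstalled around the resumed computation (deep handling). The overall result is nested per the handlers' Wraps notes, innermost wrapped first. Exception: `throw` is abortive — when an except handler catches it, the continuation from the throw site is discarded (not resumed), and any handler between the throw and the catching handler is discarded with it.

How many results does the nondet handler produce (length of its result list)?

Evaluation trace:
emit(8) @ H1 ⇒ out+=8
emit(0) @ H1 ⇒ out+=0
choose[4, 1] @ H3
  branch[0] choose=4:
    emit(2) @ H1 ⇒ out+=2
    H0 returns (-254, ())
    H1 returns [8, 0, 2, (-254, ())]
    H2 returns [8, 0, 2, (-254, ())]
    H3 returns [[8, 0, 2, (-254, ())]]
  branch[1] choose=1:
    emit(2) @ H1 ⇒ out+=2
    H0 returns (-14, ())
    H1 returns [8, 0, 2, (-14, ())]
    H2 returns [8, 0, 2, (-14, ())]
    H3 returns [[8, 0, 2, (-14, ())]]
= [[8, 0, 2, (-254, ())], [8, 0, 2, (-14, ())]]

Answer: 2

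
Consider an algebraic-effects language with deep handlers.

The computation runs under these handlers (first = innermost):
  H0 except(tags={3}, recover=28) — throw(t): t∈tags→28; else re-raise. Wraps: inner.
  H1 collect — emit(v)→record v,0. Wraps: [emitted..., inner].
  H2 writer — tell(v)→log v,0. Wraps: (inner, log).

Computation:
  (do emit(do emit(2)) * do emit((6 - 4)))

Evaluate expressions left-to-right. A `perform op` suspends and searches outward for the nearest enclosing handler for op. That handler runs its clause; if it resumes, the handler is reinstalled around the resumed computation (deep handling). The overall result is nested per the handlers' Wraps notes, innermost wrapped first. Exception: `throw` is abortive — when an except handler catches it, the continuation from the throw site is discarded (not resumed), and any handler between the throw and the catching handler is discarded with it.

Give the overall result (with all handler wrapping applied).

Step-by-step:
emit(2) @ H1 ⇒ out+=2
emit(0) @ H1 ⇒ out+=0
emit(2) @ H1 ⇒ out+=2
H0 returns 0
H1 returns [2, 0, 2, 0]
H2 returns ([2, 0, 2, 0], ())
= ([2, 0, 2, 0], ())

Answer: ([2, 0, 2, 0], ())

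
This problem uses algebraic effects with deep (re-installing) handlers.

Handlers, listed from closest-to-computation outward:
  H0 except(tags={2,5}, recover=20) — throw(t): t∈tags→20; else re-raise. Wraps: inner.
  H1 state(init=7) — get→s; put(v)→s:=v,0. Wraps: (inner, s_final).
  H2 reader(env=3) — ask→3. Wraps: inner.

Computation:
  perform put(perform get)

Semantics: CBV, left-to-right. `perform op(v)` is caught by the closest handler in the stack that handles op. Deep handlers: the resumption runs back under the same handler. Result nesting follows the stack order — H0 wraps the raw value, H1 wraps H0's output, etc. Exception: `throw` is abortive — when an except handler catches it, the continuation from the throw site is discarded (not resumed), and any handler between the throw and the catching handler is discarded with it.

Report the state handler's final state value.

Evaluation trace:
get @ H1 ⇒ 7
put(7) @ H1 ⇒ s:=7
H0 returns 0
H1 returns (0, 7)
H2 returns (0, 7)
= (0, 7)

Answer: 7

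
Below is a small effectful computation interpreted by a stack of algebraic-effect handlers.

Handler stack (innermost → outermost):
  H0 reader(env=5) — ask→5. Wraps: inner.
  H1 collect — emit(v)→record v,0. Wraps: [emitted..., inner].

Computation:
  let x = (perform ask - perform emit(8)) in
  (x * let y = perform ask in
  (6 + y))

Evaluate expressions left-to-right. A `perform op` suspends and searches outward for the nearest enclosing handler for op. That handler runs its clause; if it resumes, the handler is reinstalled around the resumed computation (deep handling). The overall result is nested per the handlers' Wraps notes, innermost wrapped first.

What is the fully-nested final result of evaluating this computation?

Answer: [8, 55]

Evaluation trace:
ask @ H0 ⇒ 5
emit(8) @ H1 ⇒ out+=8
ask @ H0 ⇒ 5
H0 returns 55
H1 returns [8, 55]
= [8, 55]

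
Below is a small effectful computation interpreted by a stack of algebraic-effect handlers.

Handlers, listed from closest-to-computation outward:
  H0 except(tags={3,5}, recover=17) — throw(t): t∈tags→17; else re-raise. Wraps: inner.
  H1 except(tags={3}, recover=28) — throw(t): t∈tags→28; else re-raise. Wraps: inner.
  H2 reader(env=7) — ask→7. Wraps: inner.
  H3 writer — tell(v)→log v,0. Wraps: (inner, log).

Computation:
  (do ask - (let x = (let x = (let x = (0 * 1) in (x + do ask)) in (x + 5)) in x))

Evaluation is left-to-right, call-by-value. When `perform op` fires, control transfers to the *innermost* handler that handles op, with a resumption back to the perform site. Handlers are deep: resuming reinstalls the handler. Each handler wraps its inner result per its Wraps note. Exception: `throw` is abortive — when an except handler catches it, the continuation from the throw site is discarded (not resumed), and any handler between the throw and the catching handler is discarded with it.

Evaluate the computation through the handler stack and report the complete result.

Working:
ask @ H2 ⇒ 7
ask @ H2 ⇒ 7
H0 returns -5
H1 returns -5
H2 returns -5
H3 returns (-5, ())
= (-5, ())

Answer: (-5, ())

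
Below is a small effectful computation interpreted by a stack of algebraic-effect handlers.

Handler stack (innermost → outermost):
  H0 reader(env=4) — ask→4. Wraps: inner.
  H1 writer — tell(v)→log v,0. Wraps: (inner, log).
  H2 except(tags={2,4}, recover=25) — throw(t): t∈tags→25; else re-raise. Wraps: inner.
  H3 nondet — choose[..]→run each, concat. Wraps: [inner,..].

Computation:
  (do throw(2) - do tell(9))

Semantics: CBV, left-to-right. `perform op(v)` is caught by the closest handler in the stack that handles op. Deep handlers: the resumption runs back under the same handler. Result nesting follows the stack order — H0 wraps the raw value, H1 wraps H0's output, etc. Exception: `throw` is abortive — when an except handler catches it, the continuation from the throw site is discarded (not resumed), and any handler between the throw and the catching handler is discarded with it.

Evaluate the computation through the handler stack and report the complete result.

Evaluation trace:
throw(2) @ H2 caught ⇒ 25
H3 returns [25]
= [25]

Answer: [25]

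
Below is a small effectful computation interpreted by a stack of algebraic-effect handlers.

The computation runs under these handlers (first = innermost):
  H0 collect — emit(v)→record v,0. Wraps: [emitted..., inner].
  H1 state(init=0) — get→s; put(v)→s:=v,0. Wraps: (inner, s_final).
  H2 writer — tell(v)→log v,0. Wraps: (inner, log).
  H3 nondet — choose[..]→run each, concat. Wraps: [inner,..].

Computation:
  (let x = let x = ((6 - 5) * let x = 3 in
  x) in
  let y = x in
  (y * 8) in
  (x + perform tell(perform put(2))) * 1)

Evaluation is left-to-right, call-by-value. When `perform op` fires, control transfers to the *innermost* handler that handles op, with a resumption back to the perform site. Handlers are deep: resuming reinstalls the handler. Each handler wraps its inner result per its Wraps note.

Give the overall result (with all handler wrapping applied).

Answer: [(([24], 2), (0))]

Step-by-step:
put(2) @ H1 ⇒ s:=2
tell(0) @ H2 ⇒ log+=0
H0 returns [24]
H1 returns ([24], 2)
H2 returns (([24], 2), (0))
H3 returns [(([24], 2), (0))]
= [(([24], 2), (0))]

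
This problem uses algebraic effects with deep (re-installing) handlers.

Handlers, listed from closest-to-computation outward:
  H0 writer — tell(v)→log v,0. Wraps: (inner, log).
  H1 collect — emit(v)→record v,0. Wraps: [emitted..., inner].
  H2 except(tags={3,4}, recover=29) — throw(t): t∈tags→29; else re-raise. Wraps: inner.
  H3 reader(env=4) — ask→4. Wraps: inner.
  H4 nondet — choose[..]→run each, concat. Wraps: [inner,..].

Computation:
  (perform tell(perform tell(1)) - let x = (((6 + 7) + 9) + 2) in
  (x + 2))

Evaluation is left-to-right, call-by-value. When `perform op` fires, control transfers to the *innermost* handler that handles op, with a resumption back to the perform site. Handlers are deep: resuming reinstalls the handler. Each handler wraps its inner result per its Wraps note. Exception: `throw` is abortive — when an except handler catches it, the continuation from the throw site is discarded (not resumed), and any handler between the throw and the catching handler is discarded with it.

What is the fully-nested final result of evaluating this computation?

Answer: [[(-26, (1, 0))]]

Evaluation trace:
tell(1) @ H0 ⇒ log+=1
tell(0) @ H0 ⇒ log+=0
H0 returns (-26, (1, 0))
H1 returns [(-26, (1, 0))]
H2 returns [(-26, (1, 0))]
H3 returns [(-26, (1, 0))]
H4 returns [[(-26, (1, 0))]]
= [[(-26, (1, 0))]]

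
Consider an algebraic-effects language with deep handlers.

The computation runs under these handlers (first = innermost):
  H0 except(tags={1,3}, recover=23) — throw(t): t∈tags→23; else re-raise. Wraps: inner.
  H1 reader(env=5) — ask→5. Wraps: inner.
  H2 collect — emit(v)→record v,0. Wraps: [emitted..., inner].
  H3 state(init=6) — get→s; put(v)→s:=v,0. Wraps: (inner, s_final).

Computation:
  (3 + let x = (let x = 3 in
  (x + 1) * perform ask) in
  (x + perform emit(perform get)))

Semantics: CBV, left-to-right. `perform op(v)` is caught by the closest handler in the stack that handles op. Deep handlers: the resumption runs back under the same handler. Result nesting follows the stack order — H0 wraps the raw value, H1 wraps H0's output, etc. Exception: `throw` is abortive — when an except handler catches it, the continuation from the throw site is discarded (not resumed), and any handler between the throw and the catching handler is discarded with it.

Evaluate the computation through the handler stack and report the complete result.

Answer: ([6, 23], 6)

Working:
ask @ H1 ⇒ 5
get @ H3 ⇒ 6
emit(6) @ H2 ⇒ out+=6
H0 returns 23
H1 returns 23
H2 returns [6, 23]
H3 returns ([6, 23], 6)
= ([6, 23], 6)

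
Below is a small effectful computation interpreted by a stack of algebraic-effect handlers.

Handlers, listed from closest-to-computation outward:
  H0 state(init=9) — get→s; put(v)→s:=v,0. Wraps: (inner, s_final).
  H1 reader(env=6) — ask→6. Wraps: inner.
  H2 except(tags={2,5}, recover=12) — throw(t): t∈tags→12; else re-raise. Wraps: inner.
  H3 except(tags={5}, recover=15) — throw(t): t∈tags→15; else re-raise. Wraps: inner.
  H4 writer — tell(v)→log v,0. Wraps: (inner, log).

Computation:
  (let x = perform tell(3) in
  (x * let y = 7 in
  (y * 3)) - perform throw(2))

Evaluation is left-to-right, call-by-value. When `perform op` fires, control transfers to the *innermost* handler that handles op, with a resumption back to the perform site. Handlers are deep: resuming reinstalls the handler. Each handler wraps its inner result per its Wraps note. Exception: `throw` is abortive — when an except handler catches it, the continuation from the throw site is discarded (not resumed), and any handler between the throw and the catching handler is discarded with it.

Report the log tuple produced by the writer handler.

Working:
tell(3) @ H4 ⇒ log+=3
throw(2) @ H2 caught ⇒ 12
H3 returns 12
H4 returns (12, (3))
= (12, (3))

Answer: (3)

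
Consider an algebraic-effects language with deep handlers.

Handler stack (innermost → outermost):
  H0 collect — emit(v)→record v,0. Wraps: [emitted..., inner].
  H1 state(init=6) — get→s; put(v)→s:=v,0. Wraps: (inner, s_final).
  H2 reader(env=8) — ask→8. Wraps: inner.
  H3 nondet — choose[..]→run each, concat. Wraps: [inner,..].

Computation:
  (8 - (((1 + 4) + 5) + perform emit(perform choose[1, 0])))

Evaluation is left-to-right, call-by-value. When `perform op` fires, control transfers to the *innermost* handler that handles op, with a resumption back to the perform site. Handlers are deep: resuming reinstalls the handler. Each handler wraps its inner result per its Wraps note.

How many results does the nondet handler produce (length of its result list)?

Working:
choose[1, 0] @ H3
  branch[0] choose=1:
    emit(1) @ H0 ⇒ out+=1
    H0 returns [1, -2]
    H1 returns ([1, -2], 6)
    H2 returns ([1, -2], 6)
    H3 returns [([1, -2], 6)]
  branch[1] choose=0:
    emit(0) @ H0 ⇒ out+=0
    H0 returns [0, -2]
    H1 returns ([0, -2], 6)
    H2 returns ([0, -2], 6)
    H3 returns [([0, -2], 6)]
= [([1, -2], 6), ([0, -2], 6)]

Answer: 2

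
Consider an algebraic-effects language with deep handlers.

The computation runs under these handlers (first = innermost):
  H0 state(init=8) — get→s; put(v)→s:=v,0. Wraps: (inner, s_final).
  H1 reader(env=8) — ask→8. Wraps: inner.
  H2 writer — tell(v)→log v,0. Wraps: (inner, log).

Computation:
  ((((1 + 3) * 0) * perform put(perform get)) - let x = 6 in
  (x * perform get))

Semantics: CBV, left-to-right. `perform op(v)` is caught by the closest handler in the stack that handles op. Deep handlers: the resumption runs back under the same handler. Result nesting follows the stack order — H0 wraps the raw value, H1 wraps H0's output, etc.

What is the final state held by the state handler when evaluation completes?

Working:
get @ H0 ⇒ 8
put(8) @ H0 ⇒ s:=8
get @ H0 ⇒ 8
H0 returns (-48, 8)
H1 returns (-48, 8)
H2 returns ((-48, 8), ())
= ((-48, 8), ())

Answer: 8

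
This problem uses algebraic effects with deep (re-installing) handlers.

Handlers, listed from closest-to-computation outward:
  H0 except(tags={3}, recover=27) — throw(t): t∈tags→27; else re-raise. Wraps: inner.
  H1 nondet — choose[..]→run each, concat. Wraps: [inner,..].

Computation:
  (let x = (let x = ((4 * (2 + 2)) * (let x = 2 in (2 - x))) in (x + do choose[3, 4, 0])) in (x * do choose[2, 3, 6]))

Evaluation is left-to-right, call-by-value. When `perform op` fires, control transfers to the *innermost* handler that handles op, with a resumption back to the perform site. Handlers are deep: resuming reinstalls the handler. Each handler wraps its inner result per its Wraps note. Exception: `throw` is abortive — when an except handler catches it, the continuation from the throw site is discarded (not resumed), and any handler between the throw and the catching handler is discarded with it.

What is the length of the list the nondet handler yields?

Working:
choose[3, 4, 0] @ H1
  branch[0] choose=3:
    choose[2, 3, 6] @ H1
      branch[0] choose=2:
        H0 returns 6
        H1 returns [6]
      branch[1] choose=3:
        H0 returns 9
        H1 returns [9]
      branch[2] choose=6:
        H0 returns 18
        H1 returns [18]
  branch[1] choose=4:
    choose[2, 3, 6] @ H1
      branch[0] choose=2:
        H0 returns 8
        H1 returns [8]
      branch[1] choose=3:
        H0 returns 12
        H1 returns [12]
      branch[2] choose=6:
        H0 returns 24
        H1 returns [24]
  branch[2] choose=0:
    choose[2, 3, 6] @ H1
      branch[0] choose=2:
        H0 returns 0
        H1 returns [0]
      branch[1] choose=3:
        H0 returns 0
        H1 returns [0]
      branch[2] choose=6:
        H0 returns 0
        H1 returns [0]
= [6, 9, 18, 8, 12, 24, 0, 0, 0]

Answer: 9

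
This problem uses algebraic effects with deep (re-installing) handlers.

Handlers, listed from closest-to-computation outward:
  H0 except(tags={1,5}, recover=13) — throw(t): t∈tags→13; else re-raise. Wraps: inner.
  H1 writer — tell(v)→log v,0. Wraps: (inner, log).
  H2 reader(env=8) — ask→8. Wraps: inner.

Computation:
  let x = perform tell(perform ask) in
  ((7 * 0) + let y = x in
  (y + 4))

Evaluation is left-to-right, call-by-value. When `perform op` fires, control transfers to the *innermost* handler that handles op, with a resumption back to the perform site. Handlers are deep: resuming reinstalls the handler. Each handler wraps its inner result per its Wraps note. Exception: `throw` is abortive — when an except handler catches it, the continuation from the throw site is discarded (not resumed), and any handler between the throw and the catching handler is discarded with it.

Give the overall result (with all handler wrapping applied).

Answer: (4, (8))

Working:
ask @ H2 ⇒ 8
tell(8) @ H1 ⇒ log+=8
H0 returns 4
H1 returns (4, (8))
H2 returns (4, (8))
= (4, (8))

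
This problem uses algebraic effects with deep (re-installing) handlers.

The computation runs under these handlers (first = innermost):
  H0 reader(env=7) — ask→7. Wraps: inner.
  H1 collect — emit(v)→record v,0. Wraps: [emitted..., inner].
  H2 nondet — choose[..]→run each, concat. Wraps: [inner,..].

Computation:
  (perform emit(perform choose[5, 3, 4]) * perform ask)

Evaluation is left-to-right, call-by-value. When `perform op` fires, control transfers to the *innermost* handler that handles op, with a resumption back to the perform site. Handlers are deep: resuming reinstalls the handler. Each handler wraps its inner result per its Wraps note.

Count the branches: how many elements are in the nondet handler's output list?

Answer: 3

Step-by-step:
choose[5, 3, 4] @ H2
  branch[0] choose=5:
    emit(5) @ H1 ⇒ out+=5
    ask @ H0 ⇒ 7
    H0 returns 0
    H1 returns [5, 0]
    H2 returns [[5, 0]]
  branch[1] choose=3:
    emit(3) @ H1 ⇒ out+=3
    ask @ H0 ⇒ 7
    H0 returns 0
    H1 returns [3, 0]
    H2 returns [[3, 0]]
  branch[2] choose=4:
    emit(4) @ H1 ⇒ out+=4
    ask @ H0 ⇒ 7
    H0 returns 0
    H1 returns [4, 0]
    H2 returns [[4, 0]]
= [[5, 0], [3, 0], [4, 0]]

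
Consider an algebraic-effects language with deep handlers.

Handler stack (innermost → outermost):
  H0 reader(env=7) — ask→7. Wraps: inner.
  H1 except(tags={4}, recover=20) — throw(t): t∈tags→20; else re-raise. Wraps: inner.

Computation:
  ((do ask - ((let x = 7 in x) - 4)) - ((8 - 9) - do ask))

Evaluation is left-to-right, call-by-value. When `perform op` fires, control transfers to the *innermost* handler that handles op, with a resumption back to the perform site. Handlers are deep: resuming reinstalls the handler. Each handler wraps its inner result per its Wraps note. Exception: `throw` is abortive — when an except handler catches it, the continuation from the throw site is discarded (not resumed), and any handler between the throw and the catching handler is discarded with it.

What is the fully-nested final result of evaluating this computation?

Answer: 12

Evaluation trace:
ask @ H0 ⇒ 7
ask @ H0 ⇒ 7
H0 returns 12
H1 returns 12
= 12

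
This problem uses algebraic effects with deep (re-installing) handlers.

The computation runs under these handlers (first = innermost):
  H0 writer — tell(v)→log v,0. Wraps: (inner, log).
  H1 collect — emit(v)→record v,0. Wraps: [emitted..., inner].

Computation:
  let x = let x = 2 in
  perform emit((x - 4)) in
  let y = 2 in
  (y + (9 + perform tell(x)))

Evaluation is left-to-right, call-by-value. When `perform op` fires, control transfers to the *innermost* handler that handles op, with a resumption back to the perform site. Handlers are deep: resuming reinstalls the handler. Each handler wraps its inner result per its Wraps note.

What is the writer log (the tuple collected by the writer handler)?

Working:
emit(-2) @ H1 ⇒ out+=-2
tell(0) @ H0 ⇒ log+=0
H0 returns (11, (0))
H1 returns [-2, (11, (0))]
= [-2, (11, (0))]

Answer: (0)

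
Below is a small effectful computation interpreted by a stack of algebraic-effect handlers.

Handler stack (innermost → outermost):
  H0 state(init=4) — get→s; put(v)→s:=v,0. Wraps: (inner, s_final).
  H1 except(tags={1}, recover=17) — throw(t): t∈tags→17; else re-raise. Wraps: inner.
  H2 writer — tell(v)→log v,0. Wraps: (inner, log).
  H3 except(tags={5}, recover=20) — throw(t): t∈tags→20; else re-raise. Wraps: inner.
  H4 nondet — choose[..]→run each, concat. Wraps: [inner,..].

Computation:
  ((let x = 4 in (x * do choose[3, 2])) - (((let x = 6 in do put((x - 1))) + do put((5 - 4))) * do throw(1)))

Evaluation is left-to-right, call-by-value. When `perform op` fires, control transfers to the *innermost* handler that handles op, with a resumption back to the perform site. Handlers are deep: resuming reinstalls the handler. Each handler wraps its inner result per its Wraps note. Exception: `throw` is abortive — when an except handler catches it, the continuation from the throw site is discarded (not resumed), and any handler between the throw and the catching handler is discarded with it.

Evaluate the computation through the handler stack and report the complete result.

Answer: [(17, ()), (17, ())]

Working:
choose[3, 2] @ H4
  branch[0] choose=3:
    put(5) @ H0 ⇒ s:=5
    put(1) @ H0 ⇒ s:=1
    throw(1) @ H1 caught ⇒ 17
    H2 returns (17, ())
    H3 returns (17, ())
    H4 returns [(17, ())]
  branch[1] choose=2:
    put(5) @ H0 ⇒ s:=5
    put(1) @ H0 ⇒ s:=1
    throw(1) @ H1 caught ⇒ 17
    H2 returns (17, ())
    H3 returns (17, ())
    H4 returns [(17, ())]
= [(17, ()), (17, ())]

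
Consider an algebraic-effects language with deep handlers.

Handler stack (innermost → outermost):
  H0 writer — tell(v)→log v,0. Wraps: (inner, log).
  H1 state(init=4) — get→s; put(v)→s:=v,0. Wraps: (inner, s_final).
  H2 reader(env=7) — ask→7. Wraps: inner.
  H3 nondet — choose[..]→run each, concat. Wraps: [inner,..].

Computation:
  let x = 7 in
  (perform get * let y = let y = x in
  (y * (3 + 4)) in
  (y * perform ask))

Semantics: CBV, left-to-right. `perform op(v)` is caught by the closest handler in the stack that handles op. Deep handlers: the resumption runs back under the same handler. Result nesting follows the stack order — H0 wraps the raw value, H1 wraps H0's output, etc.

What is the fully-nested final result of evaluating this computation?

Answer: [((1372, ()), 4)]

Evaluation trace:
get @ H1 ⇒ 4
ask @ H2 ⇒ 7
H0 returns (1372, ())
H1 returns ((1372, ()), 4)
H2 returns ((1372, ()), 4)
H3 returns [((1372, ()), 4)]
= [((1372, ()), 4)]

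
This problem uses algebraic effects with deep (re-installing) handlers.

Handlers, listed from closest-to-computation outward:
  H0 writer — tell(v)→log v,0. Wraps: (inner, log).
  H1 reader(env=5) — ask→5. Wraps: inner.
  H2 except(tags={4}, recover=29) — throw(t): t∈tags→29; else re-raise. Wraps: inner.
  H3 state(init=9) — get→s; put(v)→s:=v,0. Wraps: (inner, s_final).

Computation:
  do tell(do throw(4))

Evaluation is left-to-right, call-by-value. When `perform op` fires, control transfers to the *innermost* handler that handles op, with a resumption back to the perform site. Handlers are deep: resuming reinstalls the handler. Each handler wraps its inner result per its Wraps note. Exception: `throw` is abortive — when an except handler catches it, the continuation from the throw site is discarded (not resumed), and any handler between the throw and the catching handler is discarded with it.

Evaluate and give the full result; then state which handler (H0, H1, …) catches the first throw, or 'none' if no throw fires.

Answer: (29, 9) ; first throw caught by: H2

Step-by-step:
throw(4) @ H2 caught ⇒ 29
H3 returns (29, 9)
= (29, 9)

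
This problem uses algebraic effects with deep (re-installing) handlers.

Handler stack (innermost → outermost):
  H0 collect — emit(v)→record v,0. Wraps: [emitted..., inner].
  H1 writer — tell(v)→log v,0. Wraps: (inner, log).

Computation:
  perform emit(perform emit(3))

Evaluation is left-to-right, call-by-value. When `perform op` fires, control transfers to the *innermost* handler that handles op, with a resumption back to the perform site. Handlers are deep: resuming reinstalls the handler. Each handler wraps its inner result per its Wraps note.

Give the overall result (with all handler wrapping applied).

Working:
emit(3) @ H0 ⇒ out+=3
emit(0) @ H0 ⇒ out+=0
H0 returns [3, 0, 0]
H1 returns ([3, 0, 0], ())
= ([3, 0, 0], ())

Answer: ([3, 0, 0], ())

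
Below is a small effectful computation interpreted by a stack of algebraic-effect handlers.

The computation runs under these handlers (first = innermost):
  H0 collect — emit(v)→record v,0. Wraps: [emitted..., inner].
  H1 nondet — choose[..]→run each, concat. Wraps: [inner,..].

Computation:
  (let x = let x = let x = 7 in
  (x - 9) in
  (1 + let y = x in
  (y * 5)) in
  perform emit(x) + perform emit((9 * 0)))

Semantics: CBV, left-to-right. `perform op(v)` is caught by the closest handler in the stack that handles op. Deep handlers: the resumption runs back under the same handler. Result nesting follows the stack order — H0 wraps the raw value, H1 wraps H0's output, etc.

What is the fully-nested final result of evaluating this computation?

Answer: [[-9, 0, 0]]

Evaluation trace:
emit(-9) @ H0 ⇒ out+=-9
emit(0) @ H0 ⇒ out+=0
H0 returns [-9, 0, 0]
H1 returns [[-9, 0, 0]]
= [[-9, 0, 0]]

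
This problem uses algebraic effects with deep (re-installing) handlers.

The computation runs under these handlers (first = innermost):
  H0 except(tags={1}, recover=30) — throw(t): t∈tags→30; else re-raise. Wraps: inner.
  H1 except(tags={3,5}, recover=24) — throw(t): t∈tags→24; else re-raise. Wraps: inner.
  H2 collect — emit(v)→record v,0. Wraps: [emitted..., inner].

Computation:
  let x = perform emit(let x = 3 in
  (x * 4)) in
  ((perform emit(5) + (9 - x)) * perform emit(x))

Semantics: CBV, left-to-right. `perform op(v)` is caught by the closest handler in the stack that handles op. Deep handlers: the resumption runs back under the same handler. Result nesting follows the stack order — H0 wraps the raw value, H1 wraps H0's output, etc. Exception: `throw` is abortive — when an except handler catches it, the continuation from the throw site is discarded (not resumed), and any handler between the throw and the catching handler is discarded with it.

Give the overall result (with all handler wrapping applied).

Answer: [12, 5, 0, 0]

Step-by-step:
emit(12) @ H2 ⇒ out+=12
emit(5) @ H2 ⇒ out+=5
emit(0) @ H2 ⇒ out+=0
H0 returns 0
H1 returns 0
H2 returns [12, 5, 0, 0]
= [12, 5, 0, 0]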